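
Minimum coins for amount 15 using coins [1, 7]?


dp[0]=0; dp[i]=1+min(dp[i-c] for c in coins)
...dp[10]=4, dp[11]=5, dp[12]=6, dp[13]=7, dp[14]=2, dp[15]=3
Minimum coins for 15 = 3


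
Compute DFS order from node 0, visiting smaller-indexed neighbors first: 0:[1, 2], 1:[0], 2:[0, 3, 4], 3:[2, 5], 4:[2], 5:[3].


DFS stack-based: start with [0]
Visit order: [0, 1, 2, 3, 5, 4]


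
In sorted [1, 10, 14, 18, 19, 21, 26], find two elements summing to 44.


Two pointers: lo=0, hi=6
Found pair: (18, 26) summing to 44


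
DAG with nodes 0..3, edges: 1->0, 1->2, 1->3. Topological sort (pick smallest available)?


Kahn's algorithm, process smallest node first
Order: [1, 0, 2, 3]


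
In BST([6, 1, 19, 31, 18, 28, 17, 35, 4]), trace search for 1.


BST root = 6
Search for 1: compare at each node
Path: [6, 1]


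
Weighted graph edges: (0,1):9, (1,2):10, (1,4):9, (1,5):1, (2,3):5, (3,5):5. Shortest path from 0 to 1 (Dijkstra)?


Dijkstra from 0:
Distances: {0: 0, 1: 9, 2: 19, 3: 15, 4: 18, 5: 10}
Shortest distance to 1 = 9, path = [0, 1]


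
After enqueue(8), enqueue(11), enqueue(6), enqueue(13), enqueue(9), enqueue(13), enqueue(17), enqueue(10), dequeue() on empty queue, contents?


enqueue(8) -> [8]
enqueue(11) -> [8, 11]
enqueue(6) -> [8, 11, 6]
enqueue(13) -> [8, 11, 6, 13]
enqueue(9) -> [8, 11, 6, 13, 9]
enqueue(13) -> [8, 11, 6, 13, 9, 13]
enqueue(17) -> [8, 11, 6, 13, 9, 13, 17]
enqueue(10) -> [8, 11, 6, 13, 9, 13, 17, 10]
dequeue() returns 8 -> [11, 6, 13, 9, 13, 17, 10]
Final queue (front to back): [11, 6, 13, 9, 13, 17, 10]


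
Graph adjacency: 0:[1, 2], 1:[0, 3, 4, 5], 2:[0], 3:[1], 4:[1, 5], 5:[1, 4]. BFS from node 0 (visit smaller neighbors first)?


BFS queue: start with [0]
Visit order: [0, 1, 2, 3, 4, 5]


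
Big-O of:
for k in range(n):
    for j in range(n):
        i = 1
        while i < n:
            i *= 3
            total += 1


Per nesting level: O(n) * O(n) * O(log n) = O(n^2 log n)
Complexity: O(n^2 log n)


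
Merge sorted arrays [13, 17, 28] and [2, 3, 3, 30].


Compare heads, take smaller each step.
Merged: [2, 3, 3, 13, 17, 28, 30]


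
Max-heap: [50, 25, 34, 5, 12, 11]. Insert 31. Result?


Append 31: [50, 25, 34, 5, 12, 11, 31]
Bubble up: no swaps needed
Result: [50, 25, 34, 5, 12, 11, 31]


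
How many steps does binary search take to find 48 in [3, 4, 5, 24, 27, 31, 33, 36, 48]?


Search for 48:
[0,8] mid=4 arr[4]=27
[5,8] mid=6 arr[6]=33
[7,8] mid=7 arr[7]=36
[8,8] mid=8 arr[8]=48
Total: 4 comparisons


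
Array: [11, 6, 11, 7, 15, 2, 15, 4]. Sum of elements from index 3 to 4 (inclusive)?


Prefix sums: [0, 11, 17, 28, 35, 50, 52, 67, 71]
Sum[3..4] = prefix[5] - prefix[3] = 50 - 28 = 22


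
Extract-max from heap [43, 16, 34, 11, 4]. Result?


Max = 43
Replace root with last, heapify down
Resulting heap: [34, 16, 4, 11]


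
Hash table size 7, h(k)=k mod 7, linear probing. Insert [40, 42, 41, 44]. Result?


Insertions: 40->slot 5; 42->slot 0; 41->slot 6; 44->slot 2
Table: [42, None, 44, None, None, 40, 41]


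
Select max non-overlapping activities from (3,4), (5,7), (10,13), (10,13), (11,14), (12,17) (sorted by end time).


Greedy: pick earliest-ending, then skip overlaps.
Selected (3 activities): [(3, 4), (5, 7), (10, 13)]


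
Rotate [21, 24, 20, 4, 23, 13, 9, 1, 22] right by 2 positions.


Right rotate by 2: [1, 22, 21, 24, 20, 4, 23, 13, 9]


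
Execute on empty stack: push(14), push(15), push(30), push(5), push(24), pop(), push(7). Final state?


push(14) -> [14]
push(15) -> [14, 15]
push(30) -> [14, 15, 30]
push(5) -> [14, 15, 30, 5]
push(24) -> [14, 15, 30, 5, 24]
pop() returns 24 -> [14, 15, 30, 5]
push(7) -> [14, 15, 30, 5, 7]
Final stack (bottom to top): [14, 15, 30, 5, 7]


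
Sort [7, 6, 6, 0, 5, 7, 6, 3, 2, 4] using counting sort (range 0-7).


Count array: [1, 0, 1, 1, 1, 1, 3, 2]
Reconstruct: [0, 2, 3, 4, 5, 6, 6, 6, 7, 7]


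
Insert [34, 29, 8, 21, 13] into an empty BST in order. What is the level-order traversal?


Root = 34; build tree by BST insertion.
Level-Order traversal: [34, 29, 8, 21, 13]


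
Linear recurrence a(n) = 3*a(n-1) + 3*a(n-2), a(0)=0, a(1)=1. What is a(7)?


Build bottom-up:
...a(5)=171, a(6)=648, a(7)=3*648+3*171=2457


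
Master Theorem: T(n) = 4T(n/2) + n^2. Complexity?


a=4, b=2, c=2. log_2(4)=2 = c=2. Case 2: O(n^c log n) = O(n^2 log n)
Complexity: O(n^2 log n)


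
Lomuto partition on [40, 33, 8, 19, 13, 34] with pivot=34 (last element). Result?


Elements <= 34 go left of pivot.
Result: [33, 8, 19, 13, 34, 40], pivot at index 4


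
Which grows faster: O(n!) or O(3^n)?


exponential (base 3) grows slower than factorial
O(3^n) is asymptotically smaller; O(n!) grows faster


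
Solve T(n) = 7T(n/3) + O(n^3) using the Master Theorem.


a=7, b=3, c=3. log_3(7)=1.771 < c=3. Case 3: O(n^c) = O(n^3)
Complexity: O(n^3)


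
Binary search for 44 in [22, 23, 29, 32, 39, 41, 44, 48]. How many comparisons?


Search for 44:
[0,7] mid=3 arr[3]=32
[4,7] mid=5 arr[5]=41
[6,7] mid=6 arr[6]=44
Total: 3 comparisons


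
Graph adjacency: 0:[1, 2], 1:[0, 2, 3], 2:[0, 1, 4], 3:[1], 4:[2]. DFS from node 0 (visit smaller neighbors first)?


DFS stack-based: start with [0]
Visit order: [0, 1, 2, 4, 3]


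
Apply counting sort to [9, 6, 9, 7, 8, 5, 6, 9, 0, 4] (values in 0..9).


Count array: [1, 0, 0, 0, 1, 1, 2, 1, 1, 3]
Reconstruct: [0, 4, 5, 6, 6, 7, 8, 9, 9, 9]


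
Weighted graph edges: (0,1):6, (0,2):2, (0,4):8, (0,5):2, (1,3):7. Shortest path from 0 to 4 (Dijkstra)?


Dijkstra from 0:
Distances: {0: 0, 1: 6, 2: 2, 3: 13, 4: 8, 5: 2}
Shortest distance to 4 = 8, path = [0, 4]


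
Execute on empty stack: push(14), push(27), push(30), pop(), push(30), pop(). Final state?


push(14) -> [14]
push(27) -> [14, 27]
push(30) -> [14, 27, 30]
pop() returns 30 -> [14, 27]
push(30) -> [14, 27, 30]
pop() returns 30 -> [14, 27]
Final stack (bottom to top): [14, 27]


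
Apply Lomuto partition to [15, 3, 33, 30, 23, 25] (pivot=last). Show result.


Elements <= 25 go left of pivot.
Result: [15, 3, 23, 25, 33, 30], pivot at index 3


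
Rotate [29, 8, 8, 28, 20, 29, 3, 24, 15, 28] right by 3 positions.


Right rotate by 3: [24, 15, 28, 29, 8, 8, 28, 20, 29, 3]


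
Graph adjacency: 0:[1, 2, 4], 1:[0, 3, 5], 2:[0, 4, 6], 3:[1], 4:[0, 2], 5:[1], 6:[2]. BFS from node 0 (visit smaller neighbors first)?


BFS queue: start with [0]
Visit order: [0, 1, 2, 4, 3, 5, 6]


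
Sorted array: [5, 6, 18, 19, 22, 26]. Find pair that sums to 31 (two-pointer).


Two pointers: lo=0, hi=5
Found pair: (5, 26) summing to 31


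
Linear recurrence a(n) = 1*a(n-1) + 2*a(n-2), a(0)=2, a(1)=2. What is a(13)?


Build bottom-up:
...a(11)=2730, a(12)=5462, a(13)=1*5462+2*2730=10922


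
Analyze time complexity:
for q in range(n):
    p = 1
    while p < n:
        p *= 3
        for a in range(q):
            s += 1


Per nesting level: O(n) * O(log n) * O(n) [triangular over q] = O(n^2 log n)
Complexity: O(n^2 log n)


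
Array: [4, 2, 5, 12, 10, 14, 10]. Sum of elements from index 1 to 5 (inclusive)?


Prefix sums: [0, 4, 6, 11, 23, 33, 47, 57]
Sum[1..5] = prefix[6] - prefix[1] = 47 - 4 = 43


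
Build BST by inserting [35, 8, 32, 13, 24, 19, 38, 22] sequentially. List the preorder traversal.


Root = 35; build tree by BST insertion.
Preorder traversal: [35, 8, 32, 13, 24, 19, 22, 38]


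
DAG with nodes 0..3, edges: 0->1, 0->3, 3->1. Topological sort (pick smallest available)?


Kahn's algorithm, process smallest node first
Order: [0, 2, 3, 1]


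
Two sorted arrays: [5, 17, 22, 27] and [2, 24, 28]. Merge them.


Compare heads, take smaller each step.
Merged: [2, 5, 17, 22, 24, 27, 28]


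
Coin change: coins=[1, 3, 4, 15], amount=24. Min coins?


dp[0]=0; dp[i]=1+min(dp[i-c] for c in coins)
...dp[19]=2, dp[20]=3, dp[21]=3, dp[22]=3, dp[23]=3, dp[24]=4
Minimum coins for 24 = 4


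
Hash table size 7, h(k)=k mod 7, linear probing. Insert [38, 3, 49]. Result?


Insertions: 38->slot 3; 3->slot 4; 49->slot 0
Table: [49, None, None, 38, 3, None, None]


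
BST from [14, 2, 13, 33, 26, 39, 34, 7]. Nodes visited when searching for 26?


BST root = 14
Search for 26: compare at each node
Path: [14, 33, 26]


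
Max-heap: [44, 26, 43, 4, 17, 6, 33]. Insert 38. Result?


Append 38: [44, 26, 43, 4, 17, 6, 33, 38]
Bubble up: swap idx 7(38) with idx 3(4); swap idx 3(38) with idx 1(26)
Result: [44, 38, 43, 26, 17, 6, 33, 4]


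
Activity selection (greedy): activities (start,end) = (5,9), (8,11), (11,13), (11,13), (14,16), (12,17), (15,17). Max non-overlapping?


Greedy: pick earliest-ending, then skip overlaps.
Selected (3 activities): [(5, 9), (11, 13), (14, 16)]


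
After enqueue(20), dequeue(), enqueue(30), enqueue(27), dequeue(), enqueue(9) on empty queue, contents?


enqueue(20) -> [20]
dequeue() returns 20 -> []
enqueue(30) -> [30]
enqueue(27) -> [30, 27]
dequeue() returns 30 -> [27]
enqueue(9) -> [27, 9]
Final queue (front to back): [27, 9]


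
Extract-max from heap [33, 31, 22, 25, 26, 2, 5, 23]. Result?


Max = 33
Replace root with last, heapify down
Resulting heap: [31, 26, 22, 25, 23, 2, 5]


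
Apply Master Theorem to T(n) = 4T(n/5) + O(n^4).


a=4, b=5, c=4. log_5(4)=0.861 < c=4. Case 3: O(n^c) = O(n^4)
Complexity: O(n^4)


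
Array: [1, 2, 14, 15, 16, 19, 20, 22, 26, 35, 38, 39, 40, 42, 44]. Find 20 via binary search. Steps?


Search for 20:
[0,14] mid=7 arr[7]=22
[0,6] mid=3 arr[3]=15
[4,6] mid=5 arr[5]=19
[6,6] mid=6 arr[6]=20
Total: 4 comparisons


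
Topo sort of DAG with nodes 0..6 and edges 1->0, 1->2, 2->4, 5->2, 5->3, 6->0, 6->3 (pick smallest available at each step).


Kahn's algorithm, process smallest node first
Order: [1, 5, 2, 4, 6, 0, 3]


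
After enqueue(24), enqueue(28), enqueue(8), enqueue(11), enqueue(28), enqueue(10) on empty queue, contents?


enqueue(24) -> [24]
enqueue(28) -> [24, 28]
enqueue(8) -> [24, 28, 8]
enqueue(11) -> [24, 28, 8, 11]
enqueue(28) -> [24, 28, 8, 11, 28]
enqueue(10) -> [24, 28, 8, 11, 28, 10]
Final queue (front to back): [24, 28, 8, 11, 28, 10]


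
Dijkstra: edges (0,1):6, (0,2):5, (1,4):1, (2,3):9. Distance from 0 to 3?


Dijkstra from 0:
Distances: {0: 0, 1: 6, 2: 5, 3: 14, 4: 7}
Shortest distance to 3 = 14, path = [0, 2, 3]


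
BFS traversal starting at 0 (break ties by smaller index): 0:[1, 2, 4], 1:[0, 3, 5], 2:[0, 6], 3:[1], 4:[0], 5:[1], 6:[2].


BFS queue: start with [0]
Visit order: [0, 1, 2, 4, 3, 5, 6]


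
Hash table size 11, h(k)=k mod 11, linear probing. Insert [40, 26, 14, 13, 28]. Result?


Insertions: 40->slot 7; 26->slot 4; 14->slot 3; 13->slot 2; 28->slot 6
Table: [None, None, 13, 14, 26, None, 28, 40, None, None, None]


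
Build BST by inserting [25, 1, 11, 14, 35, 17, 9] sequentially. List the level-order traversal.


Root = 25; build tree by BST insertion.
Level-Order traversal: [25, 1, 35, 11, 9, 14, 17]


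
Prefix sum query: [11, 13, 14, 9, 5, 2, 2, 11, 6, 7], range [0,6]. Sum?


Prefix sums: [0, 11, 24, 38, 47, 52, 54, 56, 67, 73, 80]
Sum[0..6] = prefix[7] - prefix[0] = 56 - 0 = 56


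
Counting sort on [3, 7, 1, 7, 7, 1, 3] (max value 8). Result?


Count array: [0, 2, 0, 2, 0, 0, 0, 3, 0]
Reconstruct: [1, 1, 3, 3, 7, 7, 7]


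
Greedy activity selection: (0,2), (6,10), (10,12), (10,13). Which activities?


Greedy: pick earliest-ending, then skip overlaps.
Selected (3 activities): [(0, 2), (6, 10), (10, 12)]


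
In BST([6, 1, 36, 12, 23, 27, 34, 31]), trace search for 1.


BST root = 6
Search for 1: compare at each node
Path: [6, 1]


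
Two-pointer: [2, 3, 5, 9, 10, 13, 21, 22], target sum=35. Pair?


Two pointers: lo=0, hi=7
Found pair: (13, 22) summing to 35


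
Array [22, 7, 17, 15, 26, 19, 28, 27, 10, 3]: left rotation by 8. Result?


Left rotate by 8: [10, 3, 22, 7, 17, 15, 26, 19, 28, 27]


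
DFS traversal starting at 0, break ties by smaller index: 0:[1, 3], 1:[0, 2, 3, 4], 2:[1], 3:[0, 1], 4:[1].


DFS stack-based: start with [0]
Visit order: [0, 1, 2, 3, 4]


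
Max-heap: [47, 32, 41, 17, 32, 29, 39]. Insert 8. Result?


Append 8: [47, 32, 41, 17, 32, 29, 39, 8]
Bubble up: no swaps needed
Result: [47, 32, 41, 17, 32, 29, 39, 8]


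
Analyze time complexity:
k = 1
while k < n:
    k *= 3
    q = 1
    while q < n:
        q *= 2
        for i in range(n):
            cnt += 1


Per nesting level: O(log n) * O(log n) * O(n) = O(n (log n)^2)
Complexity: O(n (log n)^2)


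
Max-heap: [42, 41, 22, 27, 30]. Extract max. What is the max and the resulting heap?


Max = 42
Replace root with last, heapify down
Resulting heap: [41, 30, 22, 27]


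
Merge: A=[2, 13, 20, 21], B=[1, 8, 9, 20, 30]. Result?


Compare heads, take smaller each step.
Merged: [1, 2, 8, 9, 13, 20, 20, 21, 30]


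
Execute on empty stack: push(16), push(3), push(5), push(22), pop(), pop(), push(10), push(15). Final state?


push(16) -> [16]
push(3) -> [16, 3]
push(5) -> [16, 3, 5]
push(22) -> [16, 3, 5, 22]
pop() returns 22 -> [16, 3, 5]
pop() returns 5 -> [16, 3]
push(10) -> [16, 3, 10]
push(15) -> [16, 3, 10, 15]
Final stack (bottom to top): [16, 3, 10, 15]


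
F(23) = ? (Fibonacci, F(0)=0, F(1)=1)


F(n)=F(n-1)+F(n-2)
...F(21)=10946, F(22)=17711, F(23)=28657


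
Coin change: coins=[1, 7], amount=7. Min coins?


dp[0]=0; dp[i]=1+min(dp[i-c] for c in coins)
...dp[2]=2, dp[3]=3, dp[4]=4, dp[5]=5, dp[6]=6, dp[7]=1
Minimum coins for 7 = 1


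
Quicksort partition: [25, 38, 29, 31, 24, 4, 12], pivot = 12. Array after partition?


Elements <= 12 go left of pivot.
Result: [4, 12, 29, 31, 24, 25, 38], pivot at index 1


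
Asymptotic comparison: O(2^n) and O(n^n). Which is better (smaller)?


exponential grows slower than n^n
O(2^n) is asymptotically smaller; O(n^n) grows faster


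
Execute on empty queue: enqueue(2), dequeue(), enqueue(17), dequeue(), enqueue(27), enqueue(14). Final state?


enqueue(2) -> [2]
dequeue() returns 2 -> []
enqueue(17) -> [17]
dequeue() returns 17 -> []
enqueue(27) -> [27]
enqueue(14) -> [27, 14]
Final queue (front to back): [27, 14]


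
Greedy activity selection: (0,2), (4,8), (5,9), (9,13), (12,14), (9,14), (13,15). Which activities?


Greedy: pick earliest-ending, then skip overlaps.
Selected (4 activities): [(0, 2), (4, 8), (9, 13), (13, 15)]


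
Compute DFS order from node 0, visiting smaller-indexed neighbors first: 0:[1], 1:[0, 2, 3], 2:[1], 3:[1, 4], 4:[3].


DFS stack-based: start with [0]
Visit order: [0, 1, 2, 3, 4]


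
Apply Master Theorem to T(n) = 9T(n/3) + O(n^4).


a=9, b=3, c=4. log_3(9)=2 < c=4. Case 3: O(n^c) = O(n^4)
Complexity: O(n^4)


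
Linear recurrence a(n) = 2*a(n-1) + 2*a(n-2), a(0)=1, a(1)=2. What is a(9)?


Build bottom-up:
...a(7)=896, a(8)=2448, a(9)=2*2448+2*896=6688


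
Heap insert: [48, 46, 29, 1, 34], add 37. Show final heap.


Append 37: [48, 46, 29, 1, 34, 37]
Bubble up: swap idx 5(37) with idx 2(29)
Result: [48, 46, 37, 1, 34, 29]


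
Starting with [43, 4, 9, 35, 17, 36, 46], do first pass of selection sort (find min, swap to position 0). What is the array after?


After one pass: [4, 43, 9, 35, 17, 36, 46]


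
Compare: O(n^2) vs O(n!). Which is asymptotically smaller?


quadratic grows slower than factorial
O(n^2) is asymptotically smaller; O(n!) grows faster


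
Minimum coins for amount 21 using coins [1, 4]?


dp[0]=0; dp[i]=1+min(dp[i-c] for c in coins)
...dp[16]=4, dp[17]=5, dp[18]=6, dp[19]=7, dp[20]=5, dp[21]=6
Minimum coins for 21 = 6


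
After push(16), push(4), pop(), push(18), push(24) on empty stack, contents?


push(16) -> [16]
push(4) -> [16, 4]
pop() returns 4 -> [16]
push(18) -> [16, 18]
push(24) -> [16, 18, 24]
Final stack (bottom to top): [16, 18, 24]


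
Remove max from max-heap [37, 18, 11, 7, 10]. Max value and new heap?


Max = 37
Replace root with last, heapify down
Resulting heap: [18, 10, 11, 7]


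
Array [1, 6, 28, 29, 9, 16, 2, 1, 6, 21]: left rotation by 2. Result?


Left rotate by 2: [28, 29, 9, 16, 2, 1, 6, 21, 1, 6]


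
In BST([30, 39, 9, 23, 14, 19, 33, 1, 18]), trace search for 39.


BST root = 30
Search for 39: compare at each node
Path: [30, 39]


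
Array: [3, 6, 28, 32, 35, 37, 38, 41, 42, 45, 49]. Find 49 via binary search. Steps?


Search for 49:
[0,10] mid=5 arr[5]=37
[6,10] mid=8 arr[8]=42
[9,10] mid=9 arr[9]=45
[10,10] mid=10 arr[10]=49
Total: 4 comparisons


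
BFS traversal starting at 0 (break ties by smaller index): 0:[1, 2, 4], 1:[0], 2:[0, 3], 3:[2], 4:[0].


BFS queue: start with [0]
Visit order: [0, 1, 2, 4, 3]


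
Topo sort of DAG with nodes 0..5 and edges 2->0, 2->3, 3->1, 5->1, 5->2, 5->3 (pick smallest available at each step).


Kahn's algorithm, process smallest node first
Order: [4, 5, 2, 0, 3, 1]


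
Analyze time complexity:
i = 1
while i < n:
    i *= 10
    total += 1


Per nesting level: O(log n) = O(log n)
Complexity: O(log n)


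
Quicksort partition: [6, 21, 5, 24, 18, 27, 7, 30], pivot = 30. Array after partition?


Elements <= 30 go left of pivot.
Result: [6, 21, 5, 24, 18, 27, 7, 30], pivot at index 7


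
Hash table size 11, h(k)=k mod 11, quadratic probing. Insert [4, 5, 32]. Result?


Insertions: 4->slot 4; 5->slot 5; 32->slot 10
Table: [None, None, None, None, 4, 5, None, None, None, None, 32]


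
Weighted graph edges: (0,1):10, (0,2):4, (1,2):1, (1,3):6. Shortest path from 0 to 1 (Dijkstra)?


Dijkstra from 0:
Distances: {0: 0, 1: 5, 2: 4, 3: 11}
Shortest distance to 1 = 5, path = [0, 2, 1]


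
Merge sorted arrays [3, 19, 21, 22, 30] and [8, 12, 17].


Compare heads, take smaller each step.
Merged: [3, 8, 12, 17, 19, 21, 22, 30]


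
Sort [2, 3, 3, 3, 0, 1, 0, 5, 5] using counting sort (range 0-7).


Count array: [2, 1, 1, 3, 0, 2, 0, 0]
Reconstruct: [0, 0, 1, 2, 3, 3, 3, 5, 5]


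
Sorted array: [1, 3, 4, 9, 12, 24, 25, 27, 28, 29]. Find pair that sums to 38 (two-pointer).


Two pointers: lo=0, hi=9
Found pair: (9, 29) summing to 38


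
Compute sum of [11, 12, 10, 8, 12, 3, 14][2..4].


Prefix sums: [0, 11, 23, 33, 41, 53, 56, 70]
Sum[2..4] = prefix[5] - prefix[2] = 53 - 23 = 30


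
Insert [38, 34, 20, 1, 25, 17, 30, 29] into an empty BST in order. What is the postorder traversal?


Root = 38; build tree by BST insertion.
Postorder traversal: [17, 1, 29, 30, 25, 20, 34, 38]


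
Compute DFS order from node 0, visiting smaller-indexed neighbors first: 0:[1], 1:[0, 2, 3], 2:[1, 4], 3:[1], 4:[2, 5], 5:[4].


DFS stack-based: start with [0]
Visit order: [0, 1, 2, 4, 5, 3]


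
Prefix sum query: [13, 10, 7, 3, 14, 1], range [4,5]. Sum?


Prefix sums: [0, 13, 23, 30, 33, 47, 48]
Sum[4..5] = prefix[6] - prefix[4] = 48 - 33 = 15


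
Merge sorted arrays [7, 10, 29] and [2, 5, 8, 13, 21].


Compare heads, take smaller each step.
Merged: [2, 5, 7, 8, 10, 13, 21, 29]


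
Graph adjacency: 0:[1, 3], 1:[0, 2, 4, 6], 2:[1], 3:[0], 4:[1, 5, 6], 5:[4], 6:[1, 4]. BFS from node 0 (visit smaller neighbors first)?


BFS queue: start with [0]
Visit order: [0, 1, 3, 2, 4, 6, 5]


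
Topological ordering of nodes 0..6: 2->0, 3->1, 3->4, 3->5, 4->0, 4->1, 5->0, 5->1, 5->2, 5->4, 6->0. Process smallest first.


Kahn's algorithm, process smallest node first
Order: [3, 5, 2, 4, 1, 6, 0]


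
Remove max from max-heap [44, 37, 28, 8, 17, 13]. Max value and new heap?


Max = 44
Replace root with last, heapify down
Resulting heap: [37, 17, 28, 8, 13]


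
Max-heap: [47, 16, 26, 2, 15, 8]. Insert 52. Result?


Append 52: [47, 16, 26, 2, 15, 8, 52]
Bubble up: swap idx 6(52) with idx 2(26); swap idx 2(52) with idx 0(47)
Result: [52, 16, 47, 2, 15, 8, 26]


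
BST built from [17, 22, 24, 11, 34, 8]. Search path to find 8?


BST root = 17
Search for 8: compare at each node
Path: [17, 11, 8]


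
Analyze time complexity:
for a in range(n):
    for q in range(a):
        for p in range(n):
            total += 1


Per nesting level: O(n) * O(n) [triangular over a] * O(n) = O(n^3)
Complexity: O(n^3)


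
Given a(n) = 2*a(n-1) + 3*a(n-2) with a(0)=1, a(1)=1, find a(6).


Build bottom-up:
...a(4)=41, a(5)=121, a(6)=2*121+3*41=365


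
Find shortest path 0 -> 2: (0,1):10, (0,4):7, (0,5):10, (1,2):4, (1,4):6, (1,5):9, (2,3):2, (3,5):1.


Dijkstra from 0:
Distances: {0: 0, 1: 10, 2: 13, 3: 11, 4: 7, 5: 10}
Shortest distance to 2 = 13, path = [0, 5, 3, 2]


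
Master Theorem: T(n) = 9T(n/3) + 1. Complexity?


a=9, b=3, c=0. log_3(9)=2 > c=0. Case 1: O(n^log_b(a)) = O(n^2)
Complexity: O(n^2)


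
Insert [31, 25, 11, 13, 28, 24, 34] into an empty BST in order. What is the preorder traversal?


Root = 31; build tree by BST insertion.
Preorder traversal: [31, 25, 11, 13, 24, 28, 34]


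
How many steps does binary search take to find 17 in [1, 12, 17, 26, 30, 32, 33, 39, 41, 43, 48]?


Search for 17:
[0,10] mid=5 arr[5]=32
[0,4] mid=2 arr[2]=17
Total: 2 comparisons


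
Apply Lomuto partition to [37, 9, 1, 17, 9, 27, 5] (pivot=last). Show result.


Elements <= 5 go left of pivot.
Result: [1, 5, 37, 17, 9, 27, 9], pivot at index 1


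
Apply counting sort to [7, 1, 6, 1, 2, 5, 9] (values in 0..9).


Count array: [0, 2, 1, 0, 0, 1, 1, 1, 0, 1]
Reconstruct: [1, 1, 2, 5, 6, 7, 9]


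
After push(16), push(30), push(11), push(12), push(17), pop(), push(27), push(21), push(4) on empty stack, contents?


push(16) -> [16]
push(30) -> [16, 30]
push(11) -> [16, 30, 11]
push(12) -> [16, 30, 11, 12]
push(17) -> [16, 30, 11, 12, 17]
pop() returns 17 -> [16, 30, 11, 12]
push(27) -> [16, 30, 11, 12, 27]
push(21) -> [16, 30, 11, 12, 27, 21]
push(4) -> [16, 30, 11, 12, 27, 21, 4]
Final stack (bottom to top): [16, 30, 11, 12, 27, 21, 4]


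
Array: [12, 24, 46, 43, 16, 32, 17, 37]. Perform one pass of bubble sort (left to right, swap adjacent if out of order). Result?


After one pass: [12, 24, 43, 16, 32, 17, 37, 46]


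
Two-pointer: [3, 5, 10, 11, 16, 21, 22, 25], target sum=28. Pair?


Two pointers: lo=0, hi=7
Found pair: (3, 25) summing to 28


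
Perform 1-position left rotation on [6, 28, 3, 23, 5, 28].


Left rotate by 1: [28, 3, 23, 5, 28, 6]


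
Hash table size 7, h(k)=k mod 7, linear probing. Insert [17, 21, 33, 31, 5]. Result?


Insertions: 17->slot 3; 21->slot 0; 33->slot 5; 31->slot 4; 5->slot 6
Table: [21, None, None, 17, 31, 33, 5]


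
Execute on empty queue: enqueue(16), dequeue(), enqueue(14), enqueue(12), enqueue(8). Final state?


enqueue(16) -> [16]
dequeue() returns 16 -> []
enqueue(14) -> [14]
enqueue(12) -> [14, 12]
enqueue(8) -> [14, 12, 8]
Final queue (front to back): [14, 12, 8]


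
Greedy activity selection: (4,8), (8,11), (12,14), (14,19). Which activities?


Greedy: pick earliest-ending, then skip overlaps.
Selected (4 activities): [(4, 8), (8, 11), (12, 14), (14, 19)]


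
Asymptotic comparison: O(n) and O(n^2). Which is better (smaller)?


linear grows slower than quadratic
O(n) is asymptotically smaller; O(n^2) grows faster


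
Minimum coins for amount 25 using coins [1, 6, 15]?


dp[0]=0; dp[i]=1+min(dp[i-c] for c in coins)
...dp[20]=5, dp[21]=2, dp[22]=3, dp[23]=4, dp[24]=4, dp[25]=5
Minimum coins for 25 = 5


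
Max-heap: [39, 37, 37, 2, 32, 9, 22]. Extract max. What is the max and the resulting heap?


Max = 39
Replace root with last, heapify down
Resulting heap: [37, 32, 37, 2, 22, 9]


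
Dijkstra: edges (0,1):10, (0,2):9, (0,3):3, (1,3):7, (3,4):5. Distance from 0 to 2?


Dijkstra from 0:
Distances: {0: 0, 1: 10, 2: 9, 3: 3, 4: 8}
Shortest distance to 2 = 9, path = [0, 2]


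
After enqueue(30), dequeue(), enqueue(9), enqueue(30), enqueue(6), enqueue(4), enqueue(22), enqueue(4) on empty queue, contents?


enqueue(30) -> [30]
dequeue() returns 30 -> []
enqueue(9) -> [9]
enqueue(30) -> [9, 30]
enqueue(6) -> [9, 30, 6]
enqueue(4) -> [9, 30, 6, 4]
enqueue(22) -> [9, 30, 6, 4, 22]
enqueue(4) -> [9, 30, 6, 4, 22, 4]
Final queue (front to back): [9, 30, 6, 4, 22, 4]


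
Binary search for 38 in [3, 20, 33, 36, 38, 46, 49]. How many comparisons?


Search for 38:
[0,6] mid=3 arr[3]=36
[4,6] mid=5 arr[5]=46
[4,4] mid=4 arr[4]=38
Total: 3 comparisons


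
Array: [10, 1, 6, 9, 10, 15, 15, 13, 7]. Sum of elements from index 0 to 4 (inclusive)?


Prefix sums: [0, 10, 11, 17, 26, 36, 51, 66, 79, 86]
Sum[0..4] = prefix[5] - prefix[0] = 36 - 0 = 36


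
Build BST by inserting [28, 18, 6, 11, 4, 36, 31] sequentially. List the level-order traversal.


Root = 28; build tree by BST insertion.
Level-Order traversal: [28, 18, 36, 6, 31, 4, 11]


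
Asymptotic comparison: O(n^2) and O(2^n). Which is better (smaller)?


quadratic grows slower than exponential
O(n^2) is asymptotically smaller; O(2^n) grows faster


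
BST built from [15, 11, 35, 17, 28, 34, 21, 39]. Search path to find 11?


BST root = 15
Search for 11: compare at each node
Path: [15, 11]


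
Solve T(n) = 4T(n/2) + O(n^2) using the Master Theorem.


a=4, b=2, c=2. log_2(4)=2 = c=2. Case 2: O(n^c log n) = O(n^2 log n)
Complexity: O(n^2 log n)


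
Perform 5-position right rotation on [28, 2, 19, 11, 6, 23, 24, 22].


Right rotate by 5: [11, 6, 23, 24, 22, 28, 2, 19]


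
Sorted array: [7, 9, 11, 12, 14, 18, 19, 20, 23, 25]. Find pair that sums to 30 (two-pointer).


Two pointers: lo=0, hi=9
Found pair: (7, 23) summing to 30


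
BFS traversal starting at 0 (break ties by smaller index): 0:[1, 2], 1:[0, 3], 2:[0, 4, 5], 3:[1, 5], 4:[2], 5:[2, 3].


BFS queue: start with [0]
Visit order: [0, 1, 2, 3, 4, 5]


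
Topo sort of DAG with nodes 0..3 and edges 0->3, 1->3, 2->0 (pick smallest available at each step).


Kahn's algorithm, process smallest node first
Order: [1, 2, 0, 3]


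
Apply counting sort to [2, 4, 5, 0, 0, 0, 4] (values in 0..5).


Count array: [3, 0, 1, 0, 2, 1]
Reconstruct: [0, 0, 0, 2, 4, 4, 5]


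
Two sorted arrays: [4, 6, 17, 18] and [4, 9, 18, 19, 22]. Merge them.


Compare heads, take smaller each step.
Merged: [4, 4, 6, 9, 17, 18, 18, 19, 22]


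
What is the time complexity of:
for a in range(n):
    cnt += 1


Per nesting level: O(n) = O(n)
Complexity: O(n)


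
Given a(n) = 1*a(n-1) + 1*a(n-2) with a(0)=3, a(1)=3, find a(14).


Build bottom-up:
...a(12)=699, a(13)=1131, a(14)=1*1131+1*699=1830


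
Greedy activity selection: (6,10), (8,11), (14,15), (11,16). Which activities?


Greedy: pick earliest-ending, then skip overlaps.
Selected (2 activities): [(6, 10), (14, 15)]


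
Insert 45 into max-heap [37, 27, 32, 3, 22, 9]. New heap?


Append 45: [37, 27, 32, 3, 22, 9, 45]
Bubble up: swap idx 6(45) with idx 2(32); swap idx 2(45) with idx 0(37)
Result: [45, 27, 37, 3, 22, 9, 32]


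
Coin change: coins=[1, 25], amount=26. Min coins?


dp[0]=0; dp[i]=1+min(dp[i-c] for c in coins)
...dp[21]=21, dp[22]=22, dp[23]=23, dp[24]=24, dp[25]=1, dp[26]=2
Minimum coins for 26 = 2


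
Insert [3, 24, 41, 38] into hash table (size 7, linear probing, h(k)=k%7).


Insertions: 3->slot 3; 24->slot 4; 41->slot 6; 38->slot 5
Table: [None, None, None, 3, 24, 38, 41]


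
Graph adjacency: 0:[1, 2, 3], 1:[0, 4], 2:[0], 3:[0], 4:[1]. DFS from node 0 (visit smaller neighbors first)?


DFS stack-based: start with [0]
Visit order: [0, 1, 4, 2, 3]


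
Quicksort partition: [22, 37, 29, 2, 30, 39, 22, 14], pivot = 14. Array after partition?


Elements <= 14 go left of pivot.
Result: [2, 14, 29, 22, 30, 39, 22, 37], pivot at index 1


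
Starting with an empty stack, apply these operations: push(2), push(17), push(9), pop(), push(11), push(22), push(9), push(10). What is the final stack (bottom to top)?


push(2) -> [2]
push(17) -> [2, 17]
push(9) -> [2, 17, 9]
pop() returns 9 -> [2, 17]
push(11) -> [2, 17, 11]
push(22) -> [2, 17, 11, 22]
push(9) -> [2, 17, 11, 22, 9]
push(10) -> [2, 17, 11, 22, 9, 10]
Final stack (bottom to top): [2, 17, 11, 22, 9, 10]


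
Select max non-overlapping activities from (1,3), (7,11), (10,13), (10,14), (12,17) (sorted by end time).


Greedy: pick earliest-ending, then skip overlaps.
Selected (3 activities): [(1, 3), (7, 11), (12, 17)]


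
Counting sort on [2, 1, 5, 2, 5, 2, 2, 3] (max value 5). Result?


Count array: [0, 1, 4, 1, 0, 2]
Reconstruct: [1, 2, 2, 2, 2, 3, 5, 5]


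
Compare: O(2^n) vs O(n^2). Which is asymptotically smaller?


quadratic grows slower than exponential
O(n^2) is asymptotically smaller; O(2^n) grows faster


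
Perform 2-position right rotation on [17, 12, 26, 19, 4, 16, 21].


Right rotate by 2: [16, 21, 17, 12, 26, 19, 4]


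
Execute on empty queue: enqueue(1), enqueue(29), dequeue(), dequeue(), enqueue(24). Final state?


enqueue(1) -> [1]
enqueue(29) -> [1, 29]
dequeue() returns 1 -> [29]
dequeue() returns 29 -> []
enqueue(24) -> [24]
Final queue (front to back): [24]


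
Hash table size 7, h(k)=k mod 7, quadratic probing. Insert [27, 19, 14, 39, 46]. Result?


Insertions: 27->slot 6; 19->slot 5; 14->slot 0; 39->slot 4; 46->slot 1
Table: [14, 46, None, None, 39, 19, 27]


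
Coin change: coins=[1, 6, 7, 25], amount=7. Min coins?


dp[0]=0; dp[i]=1+min(dp[i-c] for c in coins)
...dp[2]=2, dp[3]=3, dp[4]=4, dp[5]=5, dp[6]=1, dp[7]=1
Minimum coins for 7 = 1


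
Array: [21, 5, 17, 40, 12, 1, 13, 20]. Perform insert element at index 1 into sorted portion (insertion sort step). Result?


After one pass: [5, 21, 17, 40, 12, 1, 13, 20]


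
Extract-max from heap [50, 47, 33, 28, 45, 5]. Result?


Max = 50
Replace root with last, heapify down
Resulting heap: [47, 45, 33, 28, 5]


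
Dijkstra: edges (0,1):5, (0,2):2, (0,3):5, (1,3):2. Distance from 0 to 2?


Dijkstra from 0:
Distances: {0: 0, 1: 5, 2: 2, 3: 5}
Shortest distance to 2 = 2, path = [0, 2]


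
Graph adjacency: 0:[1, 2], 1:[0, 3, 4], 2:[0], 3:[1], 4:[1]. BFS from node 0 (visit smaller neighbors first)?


BFS queue: start with [0]
Visit order: [0, 1, 2, 3, 4]


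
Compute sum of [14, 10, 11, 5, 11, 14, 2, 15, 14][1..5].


Prefix sums: [0, 14, 24, 35, 40, 51, 65, 67, 82, 96]
Sum[1..5] = prefix[6] - prefix[1] = 65 - 14 = 51


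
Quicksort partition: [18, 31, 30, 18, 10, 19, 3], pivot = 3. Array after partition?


Elements <= 3 go left of pivot.
Result: [3, 31, 30, 18, 10, 19, 18], pivot at index 0


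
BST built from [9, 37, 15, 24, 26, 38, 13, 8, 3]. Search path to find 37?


BST root = 9
Search for 37: compare at each node
Path: [9, 37]


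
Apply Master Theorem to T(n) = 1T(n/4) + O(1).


a=1, b=4, c=0. log_4(1)=0 = c=0. Case 2: O(n^c log n) = O(log n)
Complexity: O(log n)


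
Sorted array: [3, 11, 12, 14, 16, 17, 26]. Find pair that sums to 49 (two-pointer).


Two pointers: lo=0, hi=6
No pair sums to 49


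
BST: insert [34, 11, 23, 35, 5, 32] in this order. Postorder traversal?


Root = 34; build tree by BST insertion.
Postorder traversal: [5, 32, 23, 11, 35, 34]


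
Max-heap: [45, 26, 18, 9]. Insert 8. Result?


Append 8: [45, 26, 18, 9, 8]
Bubble up: no swaps needed
Result: [45, 26, 18, 9, 8]


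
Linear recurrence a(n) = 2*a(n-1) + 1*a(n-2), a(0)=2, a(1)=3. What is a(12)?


Build bottom-up:
...a(10)=9104, a(11)=21979, a(12)=2*21979+1*9104=53062


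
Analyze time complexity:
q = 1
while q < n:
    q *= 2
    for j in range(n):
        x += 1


Per nesting level: O(log n) * O(n) = O(n log n)
Complexity: O(n log n)


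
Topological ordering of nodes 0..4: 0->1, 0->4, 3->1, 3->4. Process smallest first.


Kahn's algorithm, process smallest node first
Order: [0, 2, 3, 1, 4]


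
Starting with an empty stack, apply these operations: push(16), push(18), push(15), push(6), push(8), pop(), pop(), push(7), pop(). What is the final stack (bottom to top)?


push(16) -> [16]
push(18) -> [16, 18]
push(15) -> [16, 18, 15]
push(6) -> [16, 18, 15, 6]
push(8) -> [16, 18, 15, 6, 8]
pop() returns 8 -> [16, 18, 15, 6]
pop() returns 6 -> [16, 18, 15]
push(7) -> [16, 18, 15, 7]
pop() returns 7 -> [16, 18, 15]
Final stack (bottom to top): [16, 18, 15]


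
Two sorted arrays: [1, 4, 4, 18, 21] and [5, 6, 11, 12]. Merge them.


Compare heads, take smaller each step.
Merged: [1, 4, 4, 5, 6, 11, 12, 18, 21]


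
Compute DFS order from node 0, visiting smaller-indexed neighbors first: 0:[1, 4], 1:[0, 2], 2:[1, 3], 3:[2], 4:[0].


DFS stack-based: start with [0]
Visit order: [0, 1, 2, 3, 4]


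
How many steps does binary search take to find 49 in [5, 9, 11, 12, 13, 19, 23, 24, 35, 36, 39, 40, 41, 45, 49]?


Search for 49:
[0,14] mid=7 arr[7]=24
[8,14] mid=11 arr[11]=40
[12,14] mid=13 arr[13]=45
[14,14] mid=14 arr[14]=49
Total: 4 comparisons


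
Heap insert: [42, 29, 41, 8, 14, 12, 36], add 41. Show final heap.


Append 41: [42, 29, 41, 8, 14, 12, 36, 41]
Bubble up: swap idx 7(41) with idx 3(8); swap idx 3(41) with idx 1(29)
Result: [42, 41, 41, 29, 14, 12, 36, 8]


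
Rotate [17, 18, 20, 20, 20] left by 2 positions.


Left rotate by 2: [20, 20, 20, 17, 18]


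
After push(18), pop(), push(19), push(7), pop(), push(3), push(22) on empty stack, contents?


push(18) -> [18]
pop() returns 18 -> []
push(19) -> [19]
push(7) -> [19, 7]
pop() returns 7 -> [19]
push(3) -> [19, 3]
push(22) -> [19, 3, 22]
Final stack (bottom to top): [19, 3, 22]


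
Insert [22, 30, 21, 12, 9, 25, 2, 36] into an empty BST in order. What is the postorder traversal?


Root = 22; build tree by BST insertion.
Postorder traversal: [2, 9, 12, 21, 25, 36, 30, 22]


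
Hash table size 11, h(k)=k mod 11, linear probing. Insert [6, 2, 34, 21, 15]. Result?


Insertions: 6->slot 6; 2->slot 2; 34->slot 1; 21->slot 10; 15->slot 4
Table: [None, 34, 2, None, 15, None, 6, None, None, None, 21]


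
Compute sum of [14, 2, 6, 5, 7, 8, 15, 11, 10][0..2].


Prefix sums: [0, 14, 16, 22, 27, 34, 42, 57, 68, 78]
Sum[0..2] = prefix[3] - prefix[0] = 22 - 0 = 22


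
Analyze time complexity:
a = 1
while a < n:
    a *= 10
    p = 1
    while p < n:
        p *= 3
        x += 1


Per nesting level: O(log n) * O(log n) = O((log n)^2)
Complexity: O((log n)^2)


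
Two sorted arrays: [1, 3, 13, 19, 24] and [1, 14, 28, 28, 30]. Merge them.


Compare heads, take smaller each step.
Merged: [1, 1, 3, 13, 14, 19, 24, 28, 28, 30]


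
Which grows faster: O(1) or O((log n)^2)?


constant grows slower than polylogarithmic
O(1) is asymptotically smaller; O((log n)^2) grows faster


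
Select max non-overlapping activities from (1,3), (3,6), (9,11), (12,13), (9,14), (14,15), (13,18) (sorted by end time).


Greedy: pick earliest-ending, then skip overlaps.
Selected (5 activities): [(1, 3), (3, 6), (9, 11), (12, 13), (14, 15)]


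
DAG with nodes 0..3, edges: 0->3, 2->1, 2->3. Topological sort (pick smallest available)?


Kahn's algorithm, process smallest node first
Order: [0, 2, 1, 3]


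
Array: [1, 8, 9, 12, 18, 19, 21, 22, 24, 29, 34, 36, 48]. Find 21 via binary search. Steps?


Search for 21:
[0,12] mid=6 arr[6]=21
Total: 1 comparisons


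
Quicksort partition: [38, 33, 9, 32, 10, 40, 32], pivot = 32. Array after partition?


Elements <= 32 go left of pivot.
Result: [9, 32, 10, 32, 38, 40, 33], pivot at index 3


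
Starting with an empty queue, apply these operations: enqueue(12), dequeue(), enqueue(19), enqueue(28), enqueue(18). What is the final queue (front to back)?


enqueue(12) -> [12]
dequeue() returns 12 -> []
enqueue(19) -> [19]
enqueue(28) -> [19, 28]
enqueue(18) -> [19, 28, 18]
Final queue (front to back): [19, 28, 18]


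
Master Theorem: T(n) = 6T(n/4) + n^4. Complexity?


a=6, b=4, c=4. log_4(6)=1.292 < c=4. Case 3: O(n^c) = O(n^4)
Complexity: O(n^4)


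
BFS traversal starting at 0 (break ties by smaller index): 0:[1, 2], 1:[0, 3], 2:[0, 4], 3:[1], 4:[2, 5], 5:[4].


BFS queue: start with [0]
Visit order: [0, 1, 2, 3, 4, 5]


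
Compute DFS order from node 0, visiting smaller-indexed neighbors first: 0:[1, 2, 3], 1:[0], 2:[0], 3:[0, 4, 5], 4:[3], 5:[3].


DFS stack-based: start with [0]
Visit order: [0, 1, 2, 3, 4, 5]


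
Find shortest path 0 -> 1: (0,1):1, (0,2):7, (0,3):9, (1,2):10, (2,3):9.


Dijkstra from 0:
Distances: {0: 0, 1: 1, 2: 7, 3: 9}
Shortest distance to 1 = 1, path = [0, 1]


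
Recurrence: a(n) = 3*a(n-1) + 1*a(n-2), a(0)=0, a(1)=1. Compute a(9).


Build bottom-up:
...a(7)=1189, a(8)=3927, a(9)=3*3927+1*1189=12970


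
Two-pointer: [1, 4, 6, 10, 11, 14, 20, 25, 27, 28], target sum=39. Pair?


Two pointers: lo=0, hi=9
Found pair: (11, 28) summing to 39


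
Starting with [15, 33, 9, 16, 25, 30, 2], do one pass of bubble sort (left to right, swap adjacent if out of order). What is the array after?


After one pass: [15, 9, 16, 25, 30, 2, 33]


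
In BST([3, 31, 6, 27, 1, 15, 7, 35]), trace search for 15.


BST root = 3
Search for 15: compare at each node
Path: [3, 31, 6, 27, 15]


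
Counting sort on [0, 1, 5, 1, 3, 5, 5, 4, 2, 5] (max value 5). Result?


Count array: [1, 2, 1, 1, 1, 4]
Reconstruct: [0, 1, 1, 2, 3, 4, 5, 5, 5, 5]


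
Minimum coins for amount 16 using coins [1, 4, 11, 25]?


dp[0]=0; dp[i]=1+min(dp[i-c] for c in coins)
...dp[11]=1, dp[12]=2, dp[13]=3, dp[14]=4, dp[15]=2, dp[16]=3
Minimum coins for 16 = 3


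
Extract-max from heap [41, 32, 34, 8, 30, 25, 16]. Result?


Max = 41
Replace root with last, heapify down
Resulting heap: [34, 32, 25, 8, 30, 16]


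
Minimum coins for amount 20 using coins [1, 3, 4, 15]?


dp[0]=0; dp[i]=1+min(dp[i-c] for c in coins)
...dp[15]=1, dp[16]=2, dp[17]=3, dp[18]=2, dp[19]=2, dp[20]=3
Minimum coins for 20 = 3


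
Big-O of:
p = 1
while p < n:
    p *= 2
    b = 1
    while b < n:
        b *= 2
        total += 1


Per nesting level: O(log n) * O(log n) = O((log n)^2)
Complexity: O((log n)^2)


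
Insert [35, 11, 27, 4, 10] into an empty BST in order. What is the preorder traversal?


Root = 35; build tree by BST insertion.
Preorder traversal: [35, 11, 4, 10, 27]


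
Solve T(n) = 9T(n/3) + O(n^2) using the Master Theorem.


a=9, b=3, c=2. log_3(9)=2 = c=2. Case 2: O(n^c log n) = O(n^2 log n)
Complexity: O(n^2 log n)


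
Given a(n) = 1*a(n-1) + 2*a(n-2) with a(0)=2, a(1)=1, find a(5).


Build bottom-up:
...a(3)=7, a(4)=17, a(5)=1*17+2*7=31


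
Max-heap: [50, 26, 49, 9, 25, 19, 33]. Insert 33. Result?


Append 33: [50, 26, 49, 9, 25, 19, 33, 33]
Bubble up: swap idx 7(33) with idx 3(9); swap idx 3(33) with idx 1(26)
Result: [50, 33, 49, 26, 25, 19, 33, 9]


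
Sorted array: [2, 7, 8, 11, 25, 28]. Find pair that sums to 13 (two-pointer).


Two pointers: lo=0, hi=5
Found pair: (2, 11) summing to 13


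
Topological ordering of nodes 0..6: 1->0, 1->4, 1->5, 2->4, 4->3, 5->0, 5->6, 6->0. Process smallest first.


Kahn's algorithm, process smallest node first
Order: [1, 2, 4, 3, 5, 6, 0]


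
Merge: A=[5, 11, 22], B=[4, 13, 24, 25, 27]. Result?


Compare heads, take smaller each step.
Merged: [4, 5, 11, 13, 22, 24, 25, 27]


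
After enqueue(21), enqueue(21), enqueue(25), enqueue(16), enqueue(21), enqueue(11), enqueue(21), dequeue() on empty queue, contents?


enqueue(21) -> [21]
enqueue(21) -> [21, 21]
enqueue(25) -> [21, 21, 25]
enqueue(16) -> [21, 21, 25, 16]
enqueue(21) -> [21, 21, 25, 16, 21]
enqueue(11) -> [21, 21, 25, 16, 21, 11]
enqueue(21) -> [21, 21, 25, 16, 21, 11, 21]
dequeue() returns 21 -> [21, 25, 16, 21, 11, 21]
Final queue (front to back): [21, 25, 16, 21, 11, 21]
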